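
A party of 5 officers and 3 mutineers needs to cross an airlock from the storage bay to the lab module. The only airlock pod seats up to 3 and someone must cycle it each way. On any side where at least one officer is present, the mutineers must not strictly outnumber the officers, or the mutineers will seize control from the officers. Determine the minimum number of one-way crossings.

Counting alone: each trip to the lab module takes at most 3 across and each return brings at least 1 back, so after t trips out (and t−1 returns) at most 3t − (t−1) of the 8 are across; that first reaches 8 at t = 4, so at least 7 crossings are needed.
The plan below uses exactly 7 crossings, so it is optimal:
1. 2 mutineers → the lab module.  (the storage bay: 5O 1M; the lab module: 0O 2M)
2. 1 mutineer ← the storage bay.  (the storage bay: 5O 2M; the lab module: 0O 1M)
3. 2 officers and 1 mutineer → the lab module.  (the storage bay: 3O 1M; the lab module: 2O 2M)
4. 1 mutineer ← the storage bay.  (the storage bay: 3O 2M; the lab module: 2O 1M)
5. 1 officer and 2 mutineers → the lab module.  (the storage bay: 2O 0M; the lab module: 3O 3M)
6. 1 mutineer ← the storage bay.  (the storage bay: 2O 1M; the lab module: 3O 2M)
7. 2 officers and 1 mutineer → the lab module.  (the storage bay: 0O 0M; the lab module: 5O 3M)

7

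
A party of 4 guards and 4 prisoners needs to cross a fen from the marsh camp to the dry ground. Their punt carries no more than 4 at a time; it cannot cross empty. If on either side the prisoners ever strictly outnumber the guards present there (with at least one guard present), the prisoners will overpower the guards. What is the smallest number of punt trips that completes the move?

5

Counting alone: each trip to the dry ground takes at most 4 across and each return brings at least 1 back, so after t trips out (and t−1 returns) at most 4t − (t−1) of the 8 are across; that first reaches 8 at t = 3, so at least 5 crossings are needed.
The plan below uses exactly 5 crossings, so it is optimal:
1. 2 prisoners → the dry ground.  (the marsh camp: 4G 2P; the dry ground: 0G 2P)
2. 1 prisoner ← the marsh camp.  (the marsh camp: 4G 3P; the dry ground: 0G 1P)
3. 4 guards → the dry ground.  (the marsh camp: 0G 3P; the dry ground: 4G 1P)
4. 1 prisoner ← the marsh camp.  (the marsh camp: 0G 4P; the dry ground: 4G 0P)
5. 4 prisoners → the dry ground.  (the marsh camp: 0G 0P; the dry ground: 4G 4P)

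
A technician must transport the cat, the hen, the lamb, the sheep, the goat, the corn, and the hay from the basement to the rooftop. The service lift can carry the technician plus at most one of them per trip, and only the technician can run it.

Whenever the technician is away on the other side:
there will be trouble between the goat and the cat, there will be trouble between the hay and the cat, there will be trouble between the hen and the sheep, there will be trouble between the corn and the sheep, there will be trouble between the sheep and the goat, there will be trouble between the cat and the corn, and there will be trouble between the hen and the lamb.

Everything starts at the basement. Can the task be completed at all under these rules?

Whatever the first load, the items left behind include a forbidden pair without the technician. No opening move is safe, so no plan exists.

No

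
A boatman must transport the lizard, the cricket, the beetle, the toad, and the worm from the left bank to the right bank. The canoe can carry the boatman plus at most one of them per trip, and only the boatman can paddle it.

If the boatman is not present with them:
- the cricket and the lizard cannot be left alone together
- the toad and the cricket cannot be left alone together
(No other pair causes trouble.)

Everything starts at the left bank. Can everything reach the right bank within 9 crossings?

Counting alone: the boatman can take at most 1 across per trip to the right bank, so moving all 5 needs at least 5 loaded trips out, with a return between consecutive ones — at least 9 crossings.
The safety rule pushes this higher. Following every safe sequence of crossings, the most of the 5 that can be at the right bank as the canoe arrives there on crossing 9 is 4 — never all 5.
So the move cannot be finished within 9 crossings. (The shortest complete plan takes 11:)
1. Boatman goes to the right bank with the cricket.  [the left bank: the beetle, the lizard, the toad, the worm | the right bank: the cricket]
2. Boatman goes back to the left bank alone.  [the left bank: the beetle, the lizard, the toad, the worm | the right bank: the cricket]
3. Boatman goes to the right bank with the lizard.  [the left bank: the beetle, the toad, the worm | the right bank: the cricket, the lizard]
4. Boatman goes back to the left bank with the cricket.  [the left bank: the beetle, the cricket, the toad, the worm | the right bank: the lizard]
5. Boatman goes to the right bank with the toad.  [the left bank: the beetle, the cricket, the worm | the right bank: the lizard, the toad]
6. Boatman goes back to the left bank alone.  [the left bank: the beetle, the cricket, the worm | the right bank: the lizard, the toad]
7. Boatman goes to the right bank with the beetle.  [the left bank: the cricket, the worm | the right bank: the beetle, the lizard, the toad]
8. Boatman goes back to the left bank alone.  [the left bank: the cricket, the worm | the right bank: the beetle, the lizard, the toad]
9. Boatman goes to the right bank with the worm.  [the left bank: the cricket | the right bank: the beetle, the lizard, the toad, the worm]
10. Boatman goes back to the left bank alone.  [the left bank: the cricket | the right bank: the beetle, the lizard, the toad, the worm]
11. Boatman goes to the right bank with the cricket.  [the left bank: — | the right bank: the beetle, the cricket, the lizard, the toad, the worm]

No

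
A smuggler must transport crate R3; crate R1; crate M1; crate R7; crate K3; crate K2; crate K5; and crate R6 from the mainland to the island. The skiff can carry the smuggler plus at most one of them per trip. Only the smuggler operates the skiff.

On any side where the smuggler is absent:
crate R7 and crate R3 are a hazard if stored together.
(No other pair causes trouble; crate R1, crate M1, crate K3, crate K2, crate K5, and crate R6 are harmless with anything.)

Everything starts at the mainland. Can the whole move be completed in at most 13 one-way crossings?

No

Counting alone: the smuggler can take at most 1 across per trip to the island, so moving all 8 needs at least 8 loaded trips out, with a return between consecutive ones — at least 15 crossings.
Since 13 < 15, 13 crossings cannot be enough. (The shortest complete plan in fact takes 15:)
1. Smuggler goes to the island with crate R3.
2. Smuggler goes back to the mainland alone.
3. Smuggler goes to the island with crate R1.
4. Smuggler goes back to the mainland alone.
5. Smuggler goes to the island with crate M1.
6. Smuggler goes back to the mainland alone.
7. Smuggler goes to the island with crate K3.
8. Smuggler goes back to the mainland alone.
9. Smuggler goes to the island with crate K2.
10. Smuggler goes back to the mainland alone.
11. Smuggler goes to the island with crate K5.
12. Smuggler goes back to the mainland alone.
13. Smuggler goes to the island with crate R6.
14. Smuggler goes back to the mainland alone.
15. Smuggler goes to the island with crate R7.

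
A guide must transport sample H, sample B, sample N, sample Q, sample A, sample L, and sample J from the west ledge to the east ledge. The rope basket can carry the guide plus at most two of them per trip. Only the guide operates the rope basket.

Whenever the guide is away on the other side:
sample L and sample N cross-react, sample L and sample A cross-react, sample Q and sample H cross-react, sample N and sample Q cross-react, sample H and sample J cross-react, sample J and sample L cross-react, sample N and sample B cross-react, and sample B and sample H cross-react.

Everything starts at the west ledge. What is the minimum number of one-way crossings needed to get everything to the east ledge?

impossible

Whatever the first load, the items left behind include a forbidden pair without the guide. No opening move is safe, so no plan exists.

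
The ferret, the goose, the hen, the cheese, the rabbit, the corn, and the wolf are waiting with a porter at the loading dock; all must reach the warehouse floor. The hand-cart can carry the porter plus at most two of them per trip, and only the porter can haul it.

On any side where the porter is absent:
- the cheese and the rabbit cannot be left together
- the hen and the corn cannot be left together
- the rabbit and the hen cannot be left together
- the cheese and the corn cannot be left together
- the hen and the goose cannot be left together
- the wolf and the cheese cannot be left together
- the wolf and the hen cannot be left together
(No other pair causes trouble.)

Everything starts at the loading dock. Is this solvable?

1. Porter goes to the warehouse floor with the cheese and the hen.  [the loading dock: the corn, the ferret, the goose, the rabbit, the wolf | the warehouse floor: the cheese, the hen]
2. Porter goes back to the loading dock alone.  [the loading dock: the corn, the ferret, the goose, the rabbit, the wolf | the warehouse floor: the cheese, the hen]
3. Porter goes to the warehouse floor with the ferret.  [the loading dock: the corn, the goose, the rabbit, the wolf | the warehouse floor: the cheese, the ferret, the hen]
4. Porter goes back to the loading dock alone.  [the loading dock: the corn, the goose, the rabbit, the wolf | the warehouse floor: the cheese, the ferret, the hen]
5. Porter goes to the warehouse floor with the goose and the rabbit.  [the loading dock: the corn, the wolf | the warehouse floor: the cheese, the ferret, the goose, the hen, the rabbit]
6. Porter goes back to the loading dock with the cheese and the hen.  [the loading dock: the cheese, the corn, the hen, the wolf | the warehouse floor: the ferret, the goose, the rabbit]
7. Porter goes to the warehouse floor with the corn and the wolf.  [the loading dock: the cheese, the hen | the warehouse floor: the corn, the ferret, the goose, the rabbit, the wolf]
8. Porter goes back to the loading dock alone.  [the loading dock: the cheese, the hen | the warehouse floor: the corn, the ferret, the goose, the rabbit, the wolf]
9. Porter goes to the warehouse floor with the cheese and the hen.  [the loading dock: — | the warehouse floor: the cheese, the corn, the ferret, the goose, the hen, the rabbit, the wolf]

Yes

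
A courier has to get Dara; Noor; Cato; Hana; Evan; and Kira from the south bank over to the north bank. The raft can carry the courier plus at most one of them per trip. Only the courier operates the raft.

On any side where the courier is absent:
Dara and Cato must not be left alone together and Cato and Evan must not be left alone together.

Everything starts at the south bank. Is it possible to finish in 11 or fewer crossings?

Counting alone: the courier can take at most 1 across per trip to the north bank, so moving all 6 needs at least 6 loaded trips out, with a return between consecutive ones — at least 11 crossings.
The safety rule pushes this higher. Following every safe sequence of crossings, the most of the 6 that can be at the north bank as the raft arrives there on crossing 11 is 5 — never all 6.
So the move cannot be finished within 11 crossings. (The shortest complete plan takes 13:)
1. Courier goes to the north bank with Cato.
2. Courier goes back to the south bank alone.
3. Courier goes to the north bank with Dara.
4. Courier goes back to the south bank with Cato.
5. Courier goes to the north bank with Evan.
6. Courier goes back to the south bank alone.
7. Courier goes to the north bank with Noor.
8. Courier goes back to the south bank alone.
9. Courier goes to the north bank with Hana.
10. Courier goes back to the south bank alone.
11. Courier goes to the north bank with Kira.
12. Courier goes back to the south bank alone.
13. Courier goes to the north bank with Cato.

No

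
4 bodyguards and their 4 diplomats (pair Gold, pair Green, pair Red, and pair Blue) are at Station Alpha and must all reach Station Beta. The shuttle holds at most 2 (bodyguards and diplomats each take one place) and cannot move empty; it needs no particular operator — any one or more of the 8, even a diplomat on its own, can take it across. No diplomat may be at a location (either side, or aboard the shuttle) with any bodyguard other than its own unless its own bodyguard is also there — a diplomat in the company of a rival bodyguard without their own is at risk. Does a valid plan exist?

No

Following every safe sequence of crossings from the start, the most of the 8 that can be at Station Beta as the shuttle arrives there on crossings 1, 3, 5 is 2, 3, 4 respectively; the best ever achieved is 4 of 8.
From crossing 7 on, no configuration arises that was not already reachable earlier: only 44 distinct safe configurations (who is on which side, and where the shuttle is) can ever be reached, none of them has everyone across, and every continuation just revisits them. So no valid plan exists.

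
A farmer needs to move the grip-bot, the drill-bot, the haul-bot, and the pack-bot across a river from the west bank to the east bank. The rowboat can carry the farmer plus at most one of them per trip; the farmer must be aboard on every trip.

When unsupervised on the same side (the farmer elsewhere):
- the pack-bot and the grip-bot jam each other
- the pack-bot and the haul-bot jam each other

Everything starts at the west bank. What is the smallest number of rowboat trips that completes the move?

9

Counting alone: the farmer can take at most 1 across per trip to the east bank, so moving all 4 needs at least 4 loaded trips out, with a return between consecutive ones — at least 7 crossings.
The safety rule pushes this higher. Following every safe sequence of crossings, the most of the 4 that can be at the east bank as the rowboat arrives there on crossing 7 is 3 — never all 4.
So no plan with fewer than 9 crossings exists, and this one achieves 9:
1. Farmer goes to the east bank with the pack-bot.  [the west bank: the drill-bot, the grip-bot, the haul-bot | the east bank: the pack-bot]
2. Farmer goes back to the west bank alone.  [the west bank: the drill-bot, the grip-bot, the haul-bot | the east bank: the pack-bot]
3. Farmer goes to the east bank with the grip-bot.  [the west bank: the drill-bot, the haul-bot | the east bank: the grip-bot, the pack-bot]
4. Farmer goes back to the west bank with the pack-bot.  [the west bank: the drill-bot, the haul-bot, the pack-bot | the east bank: the grip-bot]
5. Farmer goes to the east bank with the haul-bot.  [the west bank: the drill-bot, the pack-bot | the east bank: the grip-bot, the haul-bot]
6. Farmer goes back to the west bank alone.  [the west bank: the drill-bot, the pack-bot | the east bank: the grip-bot, the haul-bot]
7. Farmer goes to the east bank with the drill-bot.  [the west bank: the pack-bot | the east bank: the drill-bot, the grip-bot, the haul-bot]
8. Farmer goes back to the west bank alone.  [the west bank: the pack-bot | the east bank: the drill-bot, the grip-bot, the haul-bot]
9. Farmer goes to the east bank with the pack-bot.  [the west bank: — | the east bank: the drill-bot, the grip-bot, the haul-bot, the pack-bot]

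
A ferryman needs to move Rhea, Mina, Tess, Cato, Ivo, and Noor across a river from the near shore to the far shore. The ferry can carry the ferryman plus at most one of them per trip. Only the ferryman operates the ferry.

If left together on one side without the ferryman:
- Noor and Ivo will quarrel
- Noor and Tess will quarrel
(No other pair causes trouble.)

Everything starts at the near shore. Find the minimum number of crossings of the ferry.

13

Counting alone: the ferryman can take at most 1 across per trip to the far shore, so moving all 6 needs at least 6 loaded trips out, with a return between consecutive ones — at least 11 crossings.
The safety rule pushes this higher. Following every safe sequence of crossings, the most of the 6 that can be at the far shore as the ferry arrives there on crossing 11 is 5 — never all 6.
So no plan with fewer than 13 crossings exists, and this one achieves 13:
1. Ferryman goes to the far shore with Noor.
2. Ferryman goes back to the near shore alone.
3. Ferryman goes to the far shore with Rhea.
4. Ferryman goes back to the near shore alone.
5. Ferryman goes to the far shore with Mina.
6. Ferryman goes back to the near shore alone.
7. Ferryman goes to the far shore with Tess.
8. Ferryman goes back to the near shore with Noor.
9. Ferryman goes to the far shore with Ivo.
10. Ferryman goes back to the near shore alone.
11. Ferryman goes to the far shore with Cato.
12. Ferryman goes back to the near shore alone.
13. Ferryman goes to the far shore with Noor.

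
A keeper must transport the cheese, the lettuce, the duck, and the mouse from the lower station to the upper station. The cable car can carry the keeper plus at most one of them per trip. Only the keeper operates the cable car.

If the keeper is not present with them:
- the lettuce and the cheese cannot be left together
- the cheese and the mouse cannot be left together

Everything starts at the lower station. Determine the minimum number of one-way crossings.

Counting alone: the keeper can take at most 1 across per trip to the upper station, so moving all 4 needs at least 4 loaded trips out, with a return between consecutive ones — at least 7 crossings.
The safety rule pushes this higher. Following every safe sequence of crossings, the most of the 4 that can be at the upper station as the cable car arrives there on crossing 7 is 3 — never all 4.
So no plan with fewer than 9 crossings exists, and this one achieves 9:
1. Keeper goes to the upper station with the cheese.  [the lower station: the duck, the lettuce, the mouse | the upper station: the cheese]
2. Keeper goes back to the lower station alone.  [the lower station: the duck, the lettuce, the mouse | the upper station: the cheese]
3. Keeper goes to the upper station with the lettuce.  [the lower station: the duck, the mouse | the upper station: the cheese, the lettuce]
4. Keeper goes back to the lower station with the cheese.  [the lower station: the cheese, the duck, the mouse | the upper station: the lettuce]
5. Keeper goes to the upper station with the mouse.  [the lower station: the cheese, the duck | the upper station: the lettuce, the mouse]
6. Keeper goes back to the lower station alone.  [the lower station: the cheese, the duck | the upper station: the lettuce, the mouse]
7. Keeper goes to the upper station with the duck.  [the lower station: the cheese | the upper station: the duck, the lettuce, the mouse]
8. Keeper goes back to the lower station alone.  [the lower station: the cheese | the upper station: the duck, the lettuce, the mouse]
9. Keeper goes to the upper station with the cheese.  [the lower station: — | the upper station: the cheese, the duck, the lettuce, the mouse]

9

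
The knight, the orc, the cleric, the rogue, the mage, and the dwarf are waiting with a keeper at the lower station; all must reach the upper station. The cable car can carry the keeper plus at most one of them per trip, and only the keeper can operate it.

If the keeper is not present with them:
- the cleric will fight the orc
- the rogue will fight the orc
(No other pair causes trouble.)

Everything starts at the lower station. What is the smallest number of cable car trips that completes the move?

Counting alone: the keeper can take at most 1 across per trip to the upper station, so moving all 6 needs at least 6 loaded trips out, with a return between consecutive ones — at least 11 crossings.
The safety rule pushes this higher. Following every safe sequence of crossings, the most of the 6 that can be at the upper station as the cable car arrives there on crossing 11 is 5 — never all 6.
So no plan with fewer than 13 crossings exists, and this one achieves 13:
1. Keeper goes to the upper station with the orc.
2. Keeper goes back to the lower station alone.
3. Keeper goes to the upper station with the knight.
4. Keeper goes back to the lower station alone.
5. Keeper goes to the upper station with the cleric.
6. Keeper goes back to the lower station with the orc.
7. Keeper goes to the upper station with the rogue.
8. Keeper goes back to the lower station alone.
9. Keeper goes to the upper station with the mage.
10. Keeper goes back to the lower station alone.
11. Keeper goes to the upper station with the dwarf.
12. Keeper goes back to the lower station alone.
13. Keeper goes to the upper station with the orc.

13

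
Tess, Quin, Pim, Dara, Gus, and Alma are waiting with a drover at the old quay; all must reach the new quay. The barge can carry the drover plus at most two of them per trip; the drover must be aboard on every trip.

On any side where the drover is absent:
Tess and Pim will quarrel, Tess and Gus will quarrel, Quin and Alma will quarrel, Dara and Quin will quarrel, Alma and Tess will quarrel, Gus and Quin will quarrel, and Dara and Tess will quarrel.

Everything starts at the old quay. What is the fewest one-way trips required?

Counting alone: the drover can take at most 2 across per trip to the new quay, so moving all 6 needs at least 3 loaded trips out, with a return between consecutive ones — at least 5 crossings.
The safety rule pushes this higher. Following every safe sequence of crossings, the most of the 6 that can be at the new quay as the barge arrives there on crossing 5 is 4 — never all 6.
So no plan with fewer than 7 crossings exists, and this one achieves 7:
1. Drover goes to the new quay with Quin and Tess.
2. Drover goes back to the old quay alone.
3. Drover goes to the new quay with Dara and Pim.
4. Drover goes back to the old quay with Quin and Tess.
5. Drover goes to the new quay with Alma and Gus.
6. Drover goes back to the old quay alone.
7. Drover goes to the new quay with Quin and Tess.

7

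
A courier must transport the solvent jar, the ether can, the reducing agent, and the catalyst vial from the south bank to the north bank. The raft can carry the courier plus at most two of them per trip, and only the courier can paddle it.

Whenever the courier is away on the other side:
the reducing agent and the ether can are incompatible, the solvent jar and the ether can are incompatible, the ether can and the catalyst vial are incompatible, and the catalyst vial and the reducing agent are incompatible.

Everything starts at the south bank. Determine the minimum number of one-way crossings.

Counting alone: the courier can take at most 2 across per trip to the north bank, so moving all 4 needs at least 2 loaded trips out, with a return between consecutive ones — at least 3 crossings.
The safety rule pushes this higher. Following every safe sequence of crossings, the most of the 4 that can be at the north bank as the raft arrives there on crossing 3 is 3 — never all 4.
So no plan with fewer than 5 crossings exists, and this one achieves 5:
1. Courier goes to the north bank with the ether can and the reducing agent.  [the south bank: the catalyst vial, the solvent jar | the north bank: the ether can, the reducing agent]
2. Courier goes back to the south bank with the ether can.  [the south bank: the catalyst vial, the ether can, the solvent jar | the north bank: the reducing agent]
3. Courier goes to the north bank with the ether can and the solvent jar.  [the south bank: the catalyst vial | the north bank: the ether can, the reducing agent, the solvent jar]
4. Courier goes back to the south bank with the ether can.  [the south bank: the catalyst vial, the ether can | the north bank: the reducing agent, the solvent jar]
5. Courier goes to the north bank with the catalyst vial and the ether can.  [the south bank: — | the north bank: the catalyst vial, the ether can, the reducing agent, the solvent jar]

5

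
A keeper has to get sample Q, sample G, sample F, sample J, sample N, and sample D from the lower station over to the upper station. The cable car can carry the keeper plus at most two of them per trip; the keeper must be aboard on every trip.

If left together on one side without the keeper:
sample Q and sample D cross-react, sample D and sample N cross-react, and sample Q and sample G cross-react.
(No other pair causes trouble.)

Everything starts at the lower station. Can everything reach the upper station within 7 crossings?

Yes — this plan uses 5 crossings (≤ 7):
1. Keeper goes to the upper station with sample N and sample Q.
2. Keeper goes back to the lower station alone.
3. Keeper goes to the upper station with sample F and sample J.
4. Keeper goes back to the lower station alone.
5. Keeper goes to the upper station with sample D and sample G.

Yes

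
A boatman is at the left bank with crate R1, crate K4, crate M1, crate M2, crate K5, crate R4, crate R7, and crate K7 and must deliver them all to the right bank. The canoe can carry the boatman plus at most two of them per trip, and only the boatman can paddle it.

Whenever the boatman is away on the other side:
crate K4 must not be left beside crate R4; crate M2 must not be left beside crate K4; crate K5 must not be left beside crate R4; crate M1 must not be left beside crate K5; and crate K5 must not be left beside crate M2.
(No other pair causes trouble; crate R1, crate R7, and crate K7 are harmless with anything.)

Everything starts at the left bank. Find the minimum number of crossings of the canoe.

9

Counting alone: the boatman can take at most 2 across per trip to the right bank, so moving all 8 needs at least 4 loaded trips out, with a return between consecutive ones — at least 7 crossings.
The safety rule pushes this higher. Following every safe sequence of crossings, the most of the 8 that can be at the right bank as the canoe arrives there on crossing 7 is 7 — never all 8.
So no plan with fewer than 9 crossings exists, and this one achieves 9:
1. Boatman goes to the right bank with crate K4 and crate K5.
2. Boatman goes back to the left bank alone.
3. Boatman goes to the right bank with crate M1 and crate R1.
4. Boatman goes back to the left bank with crate K5.
5. Boatman goes to the right bank with crate M2 and crate R4.
6. Boatman goes back to the left bank with crate K4.
7. Boatman goes to the right bank with crate K7 and crate R7.
8. Boatman goes back to the left bank alone.
9. Boatman goes to the right bank with crate K4 and crate K5.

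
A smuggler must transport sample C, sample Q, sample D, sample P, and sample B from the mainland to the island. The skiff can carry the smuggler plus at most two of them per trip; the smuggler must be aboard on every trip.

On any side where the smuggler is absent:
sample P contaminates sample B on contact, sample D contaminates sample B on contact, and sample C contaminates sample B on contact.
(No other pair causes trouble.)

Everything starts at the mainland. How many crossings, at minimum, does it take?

Counting alone: the smuggler can take at most 2 across per trip to the island, so moving all 5 needs at least 3 loaded trips out, with a return between consecutive ones — at least 5 crossings.
The plan below uses exactly 5 crossings, so it is optimal:
1. Smuggler goes to the island with sample B and sample C.  [the mainland: sample D, sample P, sample Q | the island: sample B, sample C]
2. Smuggler goes back to the mainland with sample B.  [the mainland: sample B, sample D, sample P, sample Q | the island: sample C]
3. Smuggler goes to the island with sample D and sample P.  [the mainland: sample B, sample Q | the island: sample C, sample D, sample P]
4. Smuggler goes back to the mainland alone.  [the mainland: sample B, sample Q | the island: sample C, sample D, sample P]
5. Smuggler goes to the island with sample B and sample Q.  [the mainland: — | the island: sample B, sample C, sample D, sample P, sample Q]

5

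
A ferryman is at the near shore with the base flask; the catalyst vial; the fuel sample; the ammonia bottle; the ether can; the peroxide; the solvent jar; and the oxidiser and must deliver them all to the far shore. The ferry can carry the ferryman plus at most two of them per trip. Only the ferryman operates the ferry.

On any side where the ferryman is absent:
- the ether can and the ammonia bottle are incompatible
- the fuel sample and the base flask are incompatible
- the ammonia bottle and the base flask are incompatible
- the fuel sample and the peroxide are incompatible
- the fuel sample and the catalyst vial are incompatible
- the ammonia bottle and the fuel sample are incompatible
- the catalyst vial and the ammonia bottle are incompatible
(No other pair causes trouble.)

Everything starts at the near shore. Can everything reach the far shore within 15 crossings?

Yes — this plan uses 13 crossings (≤ 15):
1. Ferryman goes to the far shore with the ammonia bottle and the fuel sample.  [the near shore: the base flask, the catalyst vial, the ether can, the oxidiser, the peroxide, the solvent jar | the far shore: the ammonia bottle, the fuel sample]
2. Ferryman goes back to the near shore with the fuel sample.  [the near shore: the base flask, the catalyst vial, the ether can, the fuel sample, the oxidiser, the peroxide, the solvent jar | the far shore: the ammonia bottle]
3. Ferryman goes to the far shore with the ether can and the fuel sample.  [the near shore: the base flask, the catalyst vial, the oxidiser, the peroxide, the solvent jar | the far shore: the ammonia bottle, the ether can, the fuel sample]
4. Ferryman goes back to the near shore with the ammonia bottle.  [the near shore: the ammonia bottle, the base flask, the catalyst vial, the oxidiser, the peroxide, the solvent jar | the far shore: the ether can, the fuel sample]
5. Ferryman goes to the far shore with the base flask and the catalyst vial.  [the near shore: the ammonia bottle, the oxidiser, the peroxide, the solvent jar | the far shore: the base flask, the catalyst vial, the ether can, the fuel sample]
6. Ferryman goes back to the near shore with the fuel sample.  [the near shore: the ammonia bottle, the fuel sample, the oxidiser, the peroxide, the solvent jar | the far shore: the base flask, the catalyst vial, the ether can]
7. Ferryman goes to the far shore with the fuel sample and the peroxide.  [the near shore: the ammonia bottle, the oxidiser, the solvent jar | the far shore: the base flask, the catalyst vial, the ether can, the fuel sample, the peroxide]
8. Ferryman goes back to the near shore with the fuel sample.  [the near shore: the ammonia bottle, the fuel sample, the oxidiser, the solvent jar | the far shore: the base flask, the catalyst vial, the ether can, the peroxide]
9. Ferryman goes to the far shore with the fuel sample and the solvent jar.  [the near shore: the ammonia bottle, the oxidiser | the far shore: the base flask, the catalyst vial, the ether can, the fuel sample, the peroxide, the solvent jar]
10. Ferryman goes back to the near shore with the fuel sample.  [the near shore: the ammonia bottle, the fuel sample, the oxidiser | the far shore: the base flask, the catalyst vial, the ether can, the peroxide, the solvent jar]
11. Ferryman goes to the far shore with the fuel sample and the oxidiser.  [the near shore: the ammonia bottle | the far shore: the base flask, the catalyst vial, the ether can, the fuel sample, the oxidiser, the peroxide, the solvent jar]
12. Ferryman goes back to the near shore with the fuel sample.  [the near shore: the ammonia bottle, the fuel sample | the far shore: the base flask, the catalyst vial, the ether can, the oxidiser, the peroxide, the solvent jar]
13. Ferryman goes to the far shore with the ammonia bottle and the fuel sample.  [the near shore: — | the far shore: the ammonia bottle, the base flask, the catalyst vial, the ether can, the fuel sample, the oxidiser, the peroxide, the solvent jar]

Yes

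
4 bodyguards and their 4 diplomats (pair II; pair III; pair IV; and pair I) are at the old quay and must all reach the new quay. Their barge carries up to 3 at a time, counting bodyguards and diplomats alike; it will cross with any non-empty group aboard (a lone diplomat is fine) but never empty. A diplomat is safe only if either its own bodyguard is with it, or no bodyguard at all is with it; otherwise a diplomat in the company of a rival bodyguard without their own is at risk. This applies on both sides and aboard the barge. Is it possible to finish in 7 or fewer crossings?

No

Counting alone: each trip to the new quay takes at most 3 across and each return brings at least 1 back, so after t trips out (and t−1 returns) at most 3t − (t−1) of the 8 are across; that first reaches 8 at t = 4, so at least 7 crossings are needed.
The safety rule pushes this higher. Following every safe sequence of crossings, the most of the 8 that can be at the new quay as the barge arrives there on crossing 7 is 7 — never all 8.
So the move cannot be finished within 7 crossings. (The shortest complete plan takes 9:)
1. bodyguard II and diplomat II cross → the new quay.
2. bodyguard II crosses ← the old quay.
3. bodyguard II, bodyguard III, and diplomat III cross → the new quay.
4. bodyguard II and diplomat II cross ← the old quay.
5. bodyguard I, bodyguard II, and bodyguard IV cross → the new quay.
6. diplomat III crosses ← the old quay.
7. diplomat II and diplomat III cross → the new quay.
8. diplomat II crosses ← the old quay.
9. diplomat I, diplomat II, and diplomat IV cross → the new quay.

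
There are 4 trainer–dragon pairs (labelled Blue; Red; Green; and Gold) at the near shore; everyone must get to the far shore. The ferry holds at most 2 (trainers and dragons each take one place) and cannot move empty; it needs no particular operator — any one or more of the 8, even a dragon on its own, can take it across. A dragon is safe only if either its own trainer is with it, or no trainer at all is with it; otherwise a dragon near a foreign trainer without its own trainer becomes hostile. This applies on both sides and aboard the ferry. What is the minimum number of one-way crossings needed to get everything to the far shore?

impossible

Following every safe sequence of crossings from the start, the most of the 8 that can be at the far shore as the ferry arrives there on crossings 1, 3, 5 is 2, 3, 4 respectively; the best ever achieved is 4 of 8.
From crossing 7 on, no configuration arises that was not already reachable earlier: only 44 distinct safe configurations (who is on which side, and where the ferry is) can ever be reached, none of them has everyone across, and every continuation just revisits them. So no valid plan exists.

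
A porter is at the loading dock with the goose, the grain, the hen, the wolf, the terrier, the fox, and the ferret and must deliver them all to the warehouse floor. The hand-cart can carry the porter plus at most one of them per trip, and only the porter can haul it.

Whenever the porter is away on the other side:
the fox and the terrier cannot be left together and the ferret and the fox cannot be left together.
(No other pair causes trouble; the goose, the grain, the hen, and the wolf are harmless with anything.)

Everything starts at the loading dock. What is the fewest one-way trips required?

15

Counting alone: the porter can take at most 1 across per trip to the warehouse floor, so moving all 7 needs at least 7 loaded trips out, with a return between consecutive ones — at least 13 crossings.
The safety rule pushes this higher. Following every safe sequence of crossings, the most of the 7 that can be at the warehouse floor as the hand-cart arrives there on crossing 13 is 6 — never all 7.
So no plan with fewer than 15 crossings exists, and this one achieves 15:
1. Porter goes to the warehouse floor with the fox.  [the loading dock: the ferret, the goose, the grain, the hen, the terrier, the wolf | the warehouse floor: the fox]
2. Porter goes back to the loading dock alone.  [the loading dock: the ferret, the goose, the grain, the hen, the terrier, the wolf | the warehouse floor: the fox]
3. Porter goes to the warehouse floor with the goose.  [the loading dock: the ferret, the grain, the hen, the terrier, the wolf | the warehouse floor: the fox, the goose]
4. Porter goes back to the loading dock alone.  [the loading dock: the ferret, the grain, the hen, the terrier, the wolf | the warehouse floor: the fox, the goose]
5. Porter goes to the warehouse floor with the grain.  [the loading dock: the ferret, the hen, the terrier, the wolf | the warehouse floor: the fox, the goose, the grain]
6. Porter goes back to the loading dock alone.  [the loading dock: the ferret, the hen, the terrier, the wolf | the warehouse floor: the fox, the goose, the grain]
7. Porter goes to the warehouse floor with the hen.  [the loading dock: the ferret, the terrier, the wolf | the warehouse floor: the fox, the goose, the grain, the hen]
8. Porter goes back to the loading dock alone.  [the loading dock: the ferret, the terrier, the wolf | the warehouse floor: the fox, the goose, the grain, the hen]
9. Porter goes to the warehouse floor with the wolf.  [the loading dock: the ferret, the terrier | the warehouse floor: the fox, the goose, the grain, the hen, the wolf]
10. Porter goes back to the loading dock alone.  [the loading dock: the ferret, the terrier | the warehouse floor: the fox, the goose, the grain, the hen, the wolf]
11. Porter goes to the warehouse floor with the terrier.  [the loading dock: the ferret | the warehouse floor: the fox, the goose, the grain, the hen, the terrier, the wolf]
12. Porter goes back to the loading dock with the fox.  [the loading dock: the ferret, the fox | the warehouse floor: the goose, the grain, the hen, the terrier, the wolf]
13. Porter goes to the warehouse floor with the ferret.  [the loading dock: the fox | the warehouse floor: the ferret, the goose, the grain, the hen, the terrier, the wolf]
14. Porter goes back to the loading dock alone.  [the loading dock: the fox | the warehouse floor: the ferret, the goose, the grain, the hen, the terrier, the wolf]
15. Porter goes to the warehouse floor with the fox.  [the loading dock: — | the warehouse floor: the ferret, the fox, the goose, the grain, the hen, the terrier, the wolf]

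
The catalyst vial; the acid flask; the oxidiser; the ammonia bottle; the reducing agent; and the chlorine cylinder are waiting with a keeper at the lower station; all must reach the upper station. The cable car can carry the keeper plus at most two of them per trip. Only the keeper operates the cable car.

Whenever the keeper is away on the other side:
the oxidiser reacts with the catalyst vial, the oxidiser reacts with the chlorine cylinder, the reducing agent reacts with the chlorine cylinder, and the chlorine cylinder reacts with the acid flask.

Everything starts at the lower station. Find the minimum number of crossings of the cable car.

7

Counting alone: the keeper can take at most 2 across per trip to the upper station, so moving all 6 needs at least 3 loaded trips out, with a return between consecutive ones — at least 5 crossings.
The safety rule pushes this higher. Following every safe sequence of crossings, the most of the 6 that can be at the upper station as the cable car arrives there on crossing 5 is 5 — never all 6.
So no plan with fewer than 7 crossings exists, and this one achieves 7:
1. Keeper goes to the upper station with the catalyst vial and the chlorine cylinder.
2. Keeper goes back to the lower station alone.
3. Keeper goes to the upper station with the ammonia bottle.
4. Keeper goes back to the lower station alone.
5. Keeper goes to the upper station with the acid flask and the reducing agent.
6. Keeper goes back to the lower station with the chlorine cylinder.
7. Keeper goes to the upper station with the chlorine cylinder and the oxidiser.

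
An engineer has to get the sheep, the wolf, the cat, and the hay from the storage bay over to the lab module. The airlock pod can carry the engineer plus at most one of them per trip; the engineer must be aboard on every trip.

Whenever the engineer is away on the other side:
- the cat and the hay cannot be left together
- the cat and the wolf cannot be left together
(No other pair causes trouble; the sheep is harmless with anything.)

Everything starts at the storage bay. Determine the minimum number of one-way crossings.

Counting alone: the engineer can take at most 1 across per trip to the lab module, so moving all 4 needs at least 4 loaded trips out, with a return between consecutive ones — at least 7 crossings.
The safety rule pushes this higher. Following every safe sequence of crossings, the most of the 4 that can be at the lab module as the airlock pod arrives there on crossing 7 is 3 — never all 4.
So no plan with fewer than 9 crossings exists, and this one achieves 9:
1. Engineer goes to the lab module with the cat.
2. Engineer goes back to the storage bay alone.
3. Engineer goes to the lab module with the sheep.
4. Engineer goes back to the storage bay alone.
5. Engineer goes to the lab module with the wolf.
6. Engineer goes back to the storage bay with the cat.
7. Engineer goes to the lab module with the hay.
8. Engineer goes back to the storage bay alone.
9. Engineer goes to the lab module with the cat.

9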